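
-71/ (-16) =71/ 16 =4.44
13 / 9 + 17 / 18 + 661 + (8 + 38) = 12769 / 18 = 709.39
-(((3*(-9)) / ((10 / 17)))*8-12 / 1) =1896 / 5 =379.20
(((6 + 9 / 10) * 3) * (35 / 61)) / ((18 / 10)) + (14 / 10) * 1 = 4879 / 610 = 8.00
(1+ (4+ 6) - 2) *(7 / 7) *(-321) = -2889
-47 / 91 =-0.52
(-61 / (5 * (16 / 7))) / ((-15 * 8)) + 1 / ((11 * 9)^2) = 1398209 / 31363200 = 0.04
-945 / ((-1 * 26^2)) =945 / 676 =1.40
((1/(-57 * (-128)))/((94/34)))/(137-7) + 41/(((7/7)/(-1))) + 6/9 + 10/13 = -1763710703/44578560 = -39.56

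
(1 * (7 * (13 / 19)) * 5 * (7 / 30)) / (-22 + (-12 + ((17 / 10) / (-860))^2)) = -23556260000 / 143334463527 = -0.16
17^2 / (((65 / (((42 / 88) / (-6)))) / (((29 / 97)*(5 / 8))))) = -58667 / 887744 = -0.07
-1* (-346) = 346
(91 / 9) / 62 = 91 / 558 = 0.16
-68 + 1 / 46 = -67.98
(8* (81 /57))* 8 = 1728 /19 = 90.95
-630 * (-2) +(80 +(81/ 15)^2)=34229/ 25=1369.16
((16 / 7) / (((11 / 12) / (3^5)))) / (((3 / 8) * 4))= 31104 / 77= 403.95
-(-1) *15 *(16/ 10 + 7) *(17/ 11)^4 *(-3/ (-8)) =32322627/ 117128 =275.96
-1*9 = -9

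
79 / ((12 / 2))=79 / 6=13.17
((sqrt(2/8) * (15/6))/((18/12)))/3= 5/18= 0.28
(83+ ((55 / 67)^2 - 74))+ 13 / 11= 10.86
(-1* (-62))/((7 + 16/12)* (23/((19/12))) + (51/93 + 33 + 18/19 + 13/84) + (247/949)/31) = 11785704/29599519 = 0.40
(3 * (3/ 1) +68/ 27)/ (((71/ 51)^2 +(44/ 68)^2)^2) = 77925093/ 37576900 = 2.07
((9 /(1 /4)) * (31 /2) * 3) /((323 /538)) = 900612 /323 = 2788.27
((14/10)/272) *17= 7/80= 0.09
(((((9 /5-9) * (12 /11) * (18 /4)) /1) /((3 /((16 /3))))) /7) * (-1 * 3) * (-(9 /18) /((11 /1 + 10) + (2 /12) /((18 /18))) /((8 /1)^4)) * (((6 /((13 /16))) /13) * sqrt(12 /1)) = -1458 * sqrt(3) /8263255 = -0.00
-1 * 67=-67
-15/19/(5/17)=-51/19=-2.68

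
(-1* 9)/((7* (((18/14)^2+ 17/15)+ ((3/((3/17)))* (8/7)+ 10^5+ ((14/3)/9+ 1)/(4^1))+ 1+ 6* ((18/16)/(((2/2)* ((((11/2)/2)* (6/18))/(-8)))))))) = -374220/29095721363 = -0.00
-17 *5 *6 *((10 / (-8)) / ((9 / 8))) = 1700 / 3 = 566.67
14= 14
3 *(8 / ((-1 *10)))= -12 / 5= -2.40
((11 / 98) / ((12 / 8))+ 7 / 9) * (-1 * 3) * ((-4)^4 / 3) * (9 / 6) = -48128 / 147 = -327.40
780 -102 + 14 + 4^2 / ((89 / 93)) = 63076 / 89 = 708.72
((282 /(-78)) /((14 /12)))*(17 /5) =-4794 /455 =-10.54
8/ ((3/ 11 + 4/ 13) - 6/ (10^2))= 57200/ 3721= 15.37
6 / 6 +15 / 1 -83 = -67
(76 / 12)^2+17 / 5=1958 / 45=43.51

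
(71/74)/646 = 71/47804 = 0.00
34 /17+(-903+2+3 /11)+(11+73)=-814.73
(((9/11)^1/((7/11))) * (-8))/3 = -24/7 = -3.43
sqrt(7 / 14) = sqrt(2) / 2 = 0.71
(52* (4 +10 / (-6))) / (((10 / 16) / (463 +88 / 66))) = 4056416 / 45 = 90142.58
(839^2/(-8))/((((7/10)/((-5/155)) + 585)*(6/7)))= -24637235/135192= -182.24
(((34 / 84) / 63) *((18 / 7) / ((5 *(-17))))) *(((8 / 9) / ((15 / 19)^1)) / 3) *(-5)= 152 / 416745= 0.00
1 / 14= 0.07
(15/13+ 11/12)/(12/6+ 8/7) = 2261/3432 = 0.66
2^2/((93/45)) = 60/31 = 1.94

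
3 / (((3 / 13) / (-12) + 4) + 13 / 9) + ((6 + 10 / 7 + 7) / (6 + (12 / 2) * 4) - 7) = -3181051 / 533190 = -5.97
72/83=0.87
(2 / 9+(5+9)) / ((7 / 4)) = 512 / 63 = 8.13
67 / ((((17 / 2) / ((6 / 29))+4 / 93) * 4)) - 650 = -9938119 / 15299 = -649.59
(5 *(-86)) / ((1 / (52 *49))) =-1095640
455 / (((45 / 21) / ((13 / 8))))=345.04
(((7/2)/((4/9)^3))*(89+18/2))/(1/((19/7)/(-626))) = -678699/40064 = -16.94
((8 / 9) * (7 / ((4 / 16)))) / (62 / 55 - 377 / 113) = -1392160 / 123561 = -11.27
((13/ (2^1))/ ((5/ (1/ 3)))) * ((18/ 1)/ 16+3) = 143/ 80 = 1.79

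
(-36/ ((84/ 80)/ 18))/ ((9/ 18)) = -1234.29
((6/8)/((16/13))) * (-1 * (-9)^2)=-3159/64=-49.36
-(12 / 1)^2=-144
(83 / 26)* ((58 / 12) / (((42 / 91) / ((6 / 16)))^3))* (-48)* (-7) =2847481 / 1024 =2780.74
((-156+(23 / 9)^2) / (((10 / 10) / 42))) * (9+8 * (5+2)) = -11017370 / 27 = -408050.74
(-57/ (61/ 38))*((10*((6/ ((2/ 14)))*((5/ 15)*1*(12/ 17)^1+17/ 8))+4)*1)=-36649803/ 1037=-35342.14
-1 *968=-968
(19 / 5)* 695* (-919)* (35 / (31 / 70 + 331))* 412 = -2449893542600 / 23201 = -105594308.12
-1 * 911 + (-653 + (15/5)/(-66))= -34409/22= -1564.05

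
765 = 765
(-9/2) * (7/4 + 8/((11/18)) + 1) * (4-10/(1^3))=427.70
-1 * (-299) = 299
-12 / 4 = -3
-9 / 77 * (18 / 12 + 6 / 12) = -18 / 77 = -0.23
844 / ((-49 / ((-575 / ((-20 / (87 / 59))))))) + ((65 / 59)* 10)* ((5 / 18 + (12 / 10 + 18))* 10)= 1415.64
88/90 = 44/45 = 0.98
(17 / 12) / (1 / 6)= 17 / 2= 8.50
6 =6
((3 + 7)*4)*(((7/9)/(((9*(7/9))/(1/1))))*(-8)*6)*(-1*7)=4480/3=1493.33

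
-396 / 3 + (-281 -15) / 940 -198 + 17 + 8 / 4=-73159 / 235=-311.31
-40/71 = -0.56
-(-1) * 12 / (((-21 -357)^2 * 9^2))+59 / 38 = 56903591 / 36649746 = 1.55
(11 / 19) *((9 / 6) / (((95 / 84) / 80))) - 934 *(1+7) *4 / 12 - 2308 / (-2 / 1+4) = -3880646 / 1083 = -3583.24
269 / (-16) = -269 / 16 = -16.81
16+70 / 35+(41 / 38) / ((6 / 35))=24.29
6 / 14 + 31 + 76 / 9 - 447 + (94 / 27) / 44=-1692505 / 4158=-407.05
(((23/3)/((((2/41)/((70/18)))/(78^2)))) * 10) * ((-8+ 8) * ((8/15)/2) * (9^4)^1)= 0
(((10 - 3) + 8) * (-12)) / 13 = -180 / 13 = -13.85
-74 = -74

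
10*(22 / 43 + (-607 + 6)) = -258210 / 43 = -6004.88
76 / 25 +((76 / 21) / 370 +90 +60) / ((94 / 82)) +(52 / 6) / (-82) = 5008170119 / 37431975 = 133.79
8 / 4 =2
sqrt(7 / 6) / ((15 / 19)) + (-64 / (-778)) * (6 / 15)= 64 / 1945 + 19 * sqrt(42) / 90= 1.40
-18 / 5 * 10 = -36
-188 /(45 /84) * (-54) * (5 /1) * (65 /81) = 684320 /9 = 76035.56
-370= -370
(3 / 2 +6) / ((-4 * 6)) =-0.31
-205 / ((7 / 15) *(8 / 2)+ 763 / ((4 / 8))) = -3075 / 22918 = -0.13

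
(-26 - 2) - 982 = -1010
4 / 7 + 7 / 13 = 101 / 91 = 1.11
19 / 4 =4.75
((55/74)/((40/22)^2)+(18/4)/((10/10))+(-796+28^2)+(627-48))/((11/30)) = 10153833/6512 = 1559.25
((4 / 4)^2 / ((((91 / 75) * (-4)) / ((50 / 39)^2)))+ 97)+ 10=4921034 / 46137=106.66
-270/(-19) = 270/19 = 14.21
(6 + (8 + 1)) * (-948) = -14220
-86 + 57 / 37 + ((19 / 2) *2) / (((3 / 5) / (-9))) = -13670 / 37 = -369.46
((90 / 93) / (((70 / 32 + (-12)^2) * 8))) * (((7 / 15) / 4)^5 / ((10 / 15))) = 0.00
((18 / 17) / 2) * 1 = 9 / 17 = 0.53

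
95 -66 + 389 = 418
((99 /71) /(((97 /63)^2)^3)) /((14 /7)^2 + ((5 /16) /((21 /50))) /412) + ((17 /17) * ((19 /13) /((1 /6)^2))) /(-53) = -10909692604140239420100 /11286791400294124687739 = -0.97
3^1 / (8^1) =3 / 8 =0.38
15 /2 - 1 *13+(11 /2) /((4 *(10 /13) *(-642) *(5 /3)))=-470943 /85600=-5.50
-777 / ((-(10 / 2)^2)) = 777 / 25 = 31.08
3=3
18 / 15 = 6 / 5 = 1.20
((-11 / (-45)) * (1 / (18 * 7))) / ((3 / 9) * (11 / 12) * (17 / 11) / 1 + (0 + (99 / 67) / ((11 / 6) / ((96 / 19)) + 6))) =1080442 / 392319837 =0.00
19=19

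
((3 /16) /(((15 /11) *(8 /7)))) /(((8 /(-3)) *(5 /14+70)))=-1617 /2521600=-0.00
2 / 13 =0.15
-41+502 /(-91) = -46.52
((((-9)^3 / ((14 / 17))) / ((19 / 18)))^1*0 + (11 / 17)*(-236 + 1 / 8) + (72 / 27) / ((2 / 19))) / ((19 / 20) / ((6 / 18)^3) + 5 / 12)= -15275 / 3128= -4.88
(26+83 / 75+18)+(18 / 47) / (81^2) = 38637293 / 856575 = 45.11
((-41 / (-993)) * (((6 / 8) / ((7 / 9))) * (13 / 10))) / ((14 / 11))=52767 / 1297520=0.04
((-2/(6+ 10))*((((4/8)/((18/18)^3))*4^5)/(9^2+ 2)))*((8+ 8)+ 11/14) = -7520/581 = -12.94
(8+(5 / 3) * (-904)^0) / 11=29 / 33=0.88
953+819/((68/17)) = 4631/4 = 1157.75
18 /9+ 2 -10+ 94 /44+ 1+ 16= 289 /22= 13.14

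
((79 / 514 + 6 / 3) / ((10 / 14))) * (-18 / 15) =-23247 / 6425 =-3.62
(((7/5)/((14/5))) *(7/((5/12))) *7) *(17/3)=1666/5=333.20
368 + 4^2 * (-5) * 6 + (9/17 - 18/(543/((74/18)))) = -1030243/9231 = -111.61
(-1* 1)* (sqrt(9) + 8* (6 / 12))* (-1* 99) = 693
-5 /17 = -0.29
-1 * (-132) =132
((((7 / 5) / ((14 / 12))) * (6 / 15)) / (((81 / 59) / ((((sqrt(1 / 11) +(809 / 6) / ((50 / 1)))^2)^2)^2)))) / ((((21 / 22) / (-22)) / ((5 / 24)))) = -215713962556084039925710557899 / 33759789525000000000000000 - 19388305673303068540561001 * sqrt(11) / 14066578968750000000000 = -10961.06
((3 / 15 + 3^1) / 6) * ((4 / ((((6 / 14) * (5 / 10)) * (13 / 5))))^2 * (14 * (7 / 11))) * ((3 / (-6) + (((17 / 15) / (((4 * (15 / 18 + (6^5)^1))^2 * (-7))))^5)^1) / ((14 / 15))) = -1315680999093690309005834439393720355072133008027556225251 / 10027632468948857762380018224078141062642063300520804750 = -131.21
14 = 14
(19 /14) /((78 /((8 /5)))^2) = 152 /266175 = 0.00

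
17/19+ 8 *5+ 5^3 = 3152/19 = 165.89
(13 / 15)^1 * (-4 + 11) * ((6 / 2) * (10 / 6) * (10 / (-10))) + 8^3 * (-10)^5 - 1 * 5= -153600106 / 3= -51200035.33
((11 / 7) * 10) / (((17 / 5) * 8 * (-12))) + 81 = 462397 / 5712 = 80.95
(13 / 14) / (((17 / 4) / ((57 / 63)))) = 494 / 2499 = 0.20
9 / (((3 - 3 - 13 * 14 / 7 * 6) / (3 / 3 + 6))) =-21 / 52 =-0.40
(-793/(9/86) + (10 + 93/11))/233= -748351/23067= -32.44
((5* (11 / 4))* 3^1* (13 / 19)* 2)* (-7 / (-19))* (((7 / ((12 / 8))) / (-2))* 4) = -70070 / 361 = -194.10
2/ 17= 0.12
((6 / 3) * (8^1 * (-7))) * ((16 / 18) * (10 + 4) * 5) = -62720 / 9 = -6968.89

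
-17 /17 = -1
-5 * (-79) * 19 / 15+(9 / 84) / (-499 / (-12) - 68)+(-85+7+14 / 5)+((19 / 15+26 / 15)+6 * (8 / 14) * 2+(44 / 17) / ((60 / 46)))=16483847 / 37723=436.97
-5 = -5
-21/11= -1.91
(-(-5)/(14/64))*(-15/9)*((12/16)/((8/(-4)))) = 100/7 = 14.29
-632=-632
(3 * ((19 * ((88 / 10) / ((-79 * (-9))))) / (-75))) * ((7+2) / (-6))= 418 / 29625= 0.01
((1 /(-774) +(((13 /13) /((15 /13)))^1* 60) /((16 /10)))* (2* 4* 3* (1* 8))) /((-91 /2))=-1609856 /11739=-137.14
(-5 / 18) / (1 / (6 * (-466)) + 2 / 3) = -2330 / 5589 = -0.42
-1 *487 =-487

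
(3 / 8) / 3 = 1 / 8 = 0.12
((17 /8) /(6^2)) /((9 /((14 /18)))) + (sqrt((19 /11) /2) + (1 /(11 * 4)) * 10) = 59629 /256608 + sqrt(418) /22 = 1.16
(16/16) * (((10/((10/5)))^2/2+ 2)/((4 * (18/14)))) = 203/72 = 2.82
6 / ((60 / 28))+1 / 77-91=-33952 / 385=-88.19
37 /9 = 4.11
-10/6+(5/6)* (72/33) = 5/33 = 0.15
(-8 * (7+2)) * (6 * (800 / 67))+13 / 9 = -3109529 / 603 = -5156.76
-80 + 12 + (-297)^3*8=-209584652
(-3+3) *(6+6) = 0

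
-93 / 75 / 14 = -31 / 350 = -0.09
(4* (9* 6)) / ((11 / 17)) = 3672 / 11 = 333.82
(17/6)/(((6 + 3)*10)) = 17/540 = 0.03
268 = 268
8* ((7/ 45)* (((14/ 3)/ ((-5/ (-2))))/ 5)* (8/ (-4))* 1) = -3136/ 3375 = -0.93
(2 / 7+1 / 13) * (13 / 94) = 33 / 658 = 0.05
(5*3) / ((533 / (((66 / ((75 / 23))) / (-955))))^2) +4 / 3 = 129548137416824 / 97161101334375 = 1.33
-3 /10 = -0.30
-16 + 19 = 3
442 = 442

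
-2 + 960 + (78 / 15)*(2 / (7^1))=959.49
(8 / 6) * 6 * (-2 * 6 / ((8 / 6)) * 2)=-144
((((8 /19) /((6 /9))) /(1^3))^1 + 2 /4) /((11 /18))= 387 /209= 1.85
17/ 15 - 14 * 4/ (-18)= 4.24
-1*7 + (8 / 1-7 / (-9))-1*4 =-2.22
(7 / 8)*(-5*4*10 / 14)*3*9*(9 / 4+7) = -24975 / 8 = -3121.88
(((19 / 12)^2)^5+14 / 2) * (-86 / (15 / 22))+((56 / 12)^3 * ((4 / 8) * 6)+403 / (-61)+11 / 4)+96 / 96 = -185127302461507037 / 14163597066240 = -13070.64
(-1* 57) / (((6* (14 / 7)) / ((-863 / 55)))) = 16397 / 220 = 74.53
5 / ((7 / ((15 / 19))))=75 / 133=0.56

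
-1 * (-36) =36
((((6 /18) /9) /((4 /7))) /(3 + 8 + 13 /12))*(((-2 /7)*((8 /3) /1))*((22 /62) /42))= -88 /2548665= -0.00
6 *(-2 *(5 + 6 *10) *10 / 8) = -975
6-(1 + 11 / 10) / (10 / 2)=5.58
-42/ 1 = -42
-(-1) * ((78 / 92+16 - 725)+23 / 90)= -732673 / 1035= -707.90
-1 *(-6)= 6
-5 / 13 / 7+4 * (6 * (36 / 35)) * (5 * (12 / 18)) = 1069 / 13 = 82.23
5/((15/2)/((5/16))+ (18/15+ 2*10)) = 25/226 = 0.11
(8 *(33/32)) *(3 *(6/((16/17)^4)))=24805737/131072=189.25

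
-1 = -1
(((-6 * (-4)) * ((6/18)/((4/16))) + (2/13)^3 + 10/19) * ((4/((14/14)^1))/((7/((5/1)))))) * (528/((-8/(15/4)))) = -6721595100/292201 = -23003.33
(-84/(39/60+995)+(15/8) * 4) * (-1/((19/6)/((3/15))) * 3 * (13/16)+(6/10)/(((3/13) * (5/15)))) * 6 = 1029715011/3026776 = 340.20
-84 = -84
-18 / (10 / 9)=-81 / 5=-16.20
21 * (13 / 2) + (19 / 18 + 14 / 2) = 1301 / 9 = 144.56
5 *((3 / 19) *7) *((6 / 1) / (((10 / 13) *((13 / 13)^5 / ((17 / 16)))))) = 13923 / 304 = 45.80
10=10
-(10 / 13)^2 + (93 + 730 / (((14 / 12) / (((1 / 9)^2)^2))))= 239327393 / 2587221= 92.50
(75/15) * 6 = 30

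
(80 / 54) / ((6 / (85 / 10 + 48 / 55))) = 2062 / 891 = 2.31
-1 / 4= -0.25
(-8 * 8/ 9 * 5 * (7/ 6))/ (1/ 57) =-2364.44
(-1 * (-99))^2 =9801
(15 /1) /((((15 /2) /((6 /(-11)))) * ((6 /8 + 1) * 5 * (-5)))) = 48 /1925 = 0.02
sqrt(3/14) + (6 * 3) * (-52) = -936 + sqrt(42)/14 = -935.54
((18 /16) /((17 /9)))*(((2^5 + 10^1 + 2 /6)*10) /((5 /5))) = 17145 /68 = 252.13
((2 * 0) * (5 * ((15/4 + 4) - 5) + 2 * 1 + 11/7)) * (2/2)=0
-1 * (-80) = 80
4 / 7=0.57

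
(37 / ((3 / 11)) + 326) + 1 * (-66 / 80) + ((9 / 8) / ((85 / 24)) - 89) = 372.16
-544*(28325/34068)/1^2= -226600/501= -452.30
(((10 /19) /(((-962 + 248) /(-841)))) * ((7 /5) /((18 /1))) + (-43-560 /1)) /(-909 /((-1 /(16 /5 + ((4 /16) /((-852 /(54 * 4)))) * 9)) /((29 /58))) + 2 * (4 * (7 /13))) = -97069002550 /193099152339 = -0.50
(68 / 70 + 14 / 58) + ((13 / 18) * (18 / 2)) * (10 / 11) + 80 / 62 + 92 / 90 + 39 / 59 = 1855415063 / 183787065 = 10.10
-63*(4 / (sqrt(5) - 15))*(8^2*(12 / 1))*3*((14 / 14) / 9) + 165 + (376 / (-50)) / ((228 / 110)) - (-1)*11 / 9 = 16128*sqrt(5) / 55 + 42897518 / 9405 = 5216.84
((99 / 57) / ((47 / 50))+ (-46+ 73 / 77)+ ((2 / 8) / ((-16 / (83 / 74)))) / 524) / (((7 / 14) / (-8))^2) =-11060.29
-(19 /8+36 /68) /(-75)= 79 /2040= 0.04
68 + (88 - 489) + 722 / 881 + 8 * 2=-278555 / 881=-316.18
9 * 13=117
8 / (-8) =-1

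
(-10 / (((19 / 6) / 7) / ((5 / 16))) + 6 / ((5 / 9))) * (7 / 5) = 10353 / 1900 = 5.45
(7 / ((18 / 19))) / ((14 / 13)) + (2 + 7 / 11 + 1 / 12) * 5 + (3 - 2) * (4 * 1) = 4843 / 198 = 24.46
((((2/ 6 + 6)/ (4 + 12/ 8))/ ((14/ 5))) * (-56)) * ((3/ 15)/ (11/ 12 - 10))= 608/ 1199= 0.51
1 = 1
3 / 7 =0.43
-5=-5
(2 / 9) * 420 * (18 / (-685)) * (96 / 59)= -32256 / 8083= -3.99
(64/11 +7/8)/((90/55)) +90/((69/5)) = 10.61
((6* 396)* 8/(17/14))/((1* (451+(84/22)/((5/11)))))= 1330560/39049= 34.07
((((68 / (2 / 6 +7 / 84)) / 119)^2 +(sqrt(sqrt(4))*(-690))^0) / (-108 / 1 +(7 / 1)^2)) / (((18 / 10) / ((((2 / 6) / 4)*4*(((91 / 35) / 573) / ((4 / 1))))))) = -45877 / 4472666100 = -0.00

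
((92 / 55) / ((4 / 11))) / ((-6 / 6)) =-4.60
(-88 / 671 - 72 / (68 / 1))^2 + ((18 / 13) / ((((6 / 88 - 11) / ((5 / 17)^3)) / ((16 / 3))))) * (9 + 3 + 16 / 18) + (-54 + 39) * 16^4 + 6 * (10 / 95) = -6405309235362601144 / 6515829603933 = -983038.17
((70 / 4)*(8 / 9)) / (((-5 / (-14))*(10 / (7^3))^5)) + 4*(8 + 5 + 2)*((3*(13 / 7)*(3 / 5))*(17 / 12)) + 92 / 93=50480828496011419 / 24412500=2067827076.13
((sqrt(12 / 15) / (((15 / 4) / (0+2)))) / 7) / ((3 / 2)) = 32*sqrt(5) / 1575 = 0.05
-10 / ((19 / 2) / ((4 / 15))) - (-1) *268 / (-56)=-4043 / 798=-5.07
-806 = -806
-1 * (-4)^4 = -256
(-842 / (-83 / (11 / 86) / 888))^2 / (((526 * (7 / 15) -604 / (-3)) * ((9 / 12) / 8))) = 450966442122240 / 14228079037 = 31695.53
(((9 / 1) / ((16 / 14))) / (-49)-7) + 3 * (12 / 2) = 607 / 56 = 10.84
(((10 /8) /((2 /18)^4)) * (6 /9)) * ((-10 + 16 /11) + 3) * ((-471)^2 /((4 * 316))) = -147975711435 /27808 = -5321336.00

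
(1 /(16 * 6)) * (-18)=-3 /16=-0.19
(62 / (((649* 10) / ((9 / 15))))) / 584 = 93 / 9475400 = 0.00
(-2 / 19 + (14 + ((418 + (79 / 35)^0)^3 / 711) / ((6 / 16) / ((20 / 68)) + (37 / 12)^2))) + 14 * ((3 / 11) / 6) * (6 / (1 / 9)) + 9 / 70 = 12361261779311 / 1281748930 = 9644.06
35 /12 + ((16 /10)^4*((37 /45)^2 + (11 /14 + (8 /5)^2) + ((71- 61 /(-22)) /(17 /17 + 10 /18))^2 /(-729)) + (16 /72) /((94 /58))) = 12966302221751 /1410731437500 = 9.19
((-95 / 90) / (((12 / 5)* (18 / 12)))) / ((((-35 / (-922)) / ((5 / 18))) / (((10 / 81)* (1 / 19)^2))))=-11525 / 15707034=-0.00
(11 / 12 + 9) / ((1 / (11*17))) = 22253 / 12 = 1854.42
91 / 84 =13 / 12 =1.08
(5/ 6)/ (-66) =-5/ 396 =-0.01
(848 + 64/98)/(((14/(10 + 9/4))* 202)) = 2599/707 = 3.68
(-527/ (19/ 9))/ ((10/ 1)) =-4743/ 190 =-24.96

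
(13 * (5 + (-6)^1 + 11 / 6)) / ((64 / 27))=585 / 128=4.57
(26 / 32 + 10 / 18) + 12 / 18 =293 / 144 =2.03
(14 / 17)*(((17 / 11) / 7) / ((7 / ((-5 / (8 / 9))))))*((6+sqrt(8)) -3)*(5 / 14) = -675 / 4312 -225*sqrt(2) / 2156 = -0.30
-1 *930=-930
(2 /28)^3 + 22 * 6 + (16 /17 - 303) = -7932887 /46648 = -170.06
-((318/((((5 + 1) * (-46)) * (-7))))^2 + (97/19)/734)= -24615831/722988532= -0.03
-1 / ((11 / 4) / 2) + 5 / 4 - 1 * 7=-6.48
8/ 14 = 4/ 7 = 0.57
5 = 5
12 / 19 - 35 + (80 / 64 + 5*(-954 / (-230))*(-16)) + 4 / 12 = -1912021 / 5244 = -364.61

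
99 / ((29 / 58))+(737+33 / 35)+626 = 54668 / 35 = 1561.94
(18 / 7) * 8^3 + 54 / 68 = 313533 / 238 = 1317.37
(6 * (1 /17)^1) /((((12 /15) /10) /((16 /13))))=1200 /221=5.43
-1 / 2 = -0.50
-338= -338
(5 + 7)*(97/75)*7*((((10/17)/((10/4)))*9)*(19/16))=116109/425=273.20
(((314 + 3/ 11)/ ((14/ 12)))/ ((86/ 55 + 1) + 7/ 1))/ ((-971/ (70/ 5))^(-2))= 48891020055/ 360836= 135493.74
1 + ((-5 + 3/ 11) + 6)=25/ 11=2.27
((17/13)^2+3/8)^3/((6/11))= 246421111849/14827957248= 16.62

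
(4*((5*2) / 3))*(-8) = -106.67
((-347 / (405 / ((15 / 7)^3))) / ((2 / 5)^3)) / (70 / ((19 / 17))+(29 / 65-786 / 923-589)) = 95083421875 / 380237430048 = 0.25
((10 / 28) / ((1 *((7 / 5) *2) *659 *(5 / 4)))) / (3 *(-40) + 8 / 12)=-15 / 11560178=-0.00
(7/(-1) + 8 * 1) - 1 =0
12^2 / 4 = 36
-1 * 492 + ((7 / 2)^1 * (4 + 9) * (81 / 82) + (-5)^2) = -69217 / 164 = -422.05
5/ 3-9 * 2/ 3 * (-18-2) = 365/ 3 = 121.67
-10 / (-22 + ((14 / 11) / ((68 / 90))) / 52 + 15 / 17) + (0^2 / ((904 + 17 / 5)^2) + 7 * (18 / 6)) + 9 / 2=10651163 / 410066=25.97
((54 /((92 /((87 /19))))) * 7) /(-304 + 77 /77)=-5481 /88274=-0.06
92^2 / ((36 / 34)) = 71944 / 9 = 7993.78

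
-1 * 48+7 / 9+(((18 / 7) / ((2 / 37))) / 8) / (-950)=-22612997 / 478800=-47.23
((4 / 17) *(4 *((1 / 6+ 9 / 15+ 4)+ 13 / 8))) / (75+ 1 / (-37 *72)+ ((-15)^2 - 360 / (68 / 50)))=1362192 / 7991915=0.17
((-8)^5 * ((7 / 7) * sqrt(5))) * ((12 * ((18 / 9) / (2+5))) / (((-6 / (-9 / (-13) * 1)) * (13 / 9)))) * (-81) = -859963392 * sqrt(5) / 1183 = -1625474.73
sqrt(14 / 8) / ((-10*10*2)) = -0.01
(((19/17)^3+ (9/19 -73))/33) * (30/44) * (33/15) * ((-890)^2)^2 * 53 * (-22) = 2365320910965964.52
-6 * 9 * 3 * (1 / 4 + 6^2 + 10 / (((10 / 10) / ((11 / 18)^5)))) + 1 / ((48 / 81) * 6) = -140208139 / 23328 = -6010.29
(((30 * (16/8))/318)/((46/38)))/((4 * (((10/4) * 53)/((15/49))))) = 0.00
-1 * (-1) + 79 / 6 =85 / 6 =14.17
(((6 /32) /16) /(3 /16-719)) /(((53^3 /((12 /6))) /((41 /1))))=-123 /13697875016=-0.00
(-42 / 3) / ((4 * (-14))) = 1 / 4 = 0.25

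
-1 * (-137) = 137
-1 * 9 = -9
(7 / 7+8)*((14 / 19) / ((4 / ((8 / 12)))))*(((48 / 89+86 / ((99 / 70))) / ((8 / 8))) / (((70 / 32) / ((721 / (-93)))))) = -6235577152 / 25948395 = -240.31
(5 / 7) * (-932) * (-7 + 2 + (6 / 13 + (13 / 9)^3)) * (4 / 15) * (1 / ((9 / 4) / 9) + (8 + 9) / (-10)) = 123900080 / 199017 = 622.56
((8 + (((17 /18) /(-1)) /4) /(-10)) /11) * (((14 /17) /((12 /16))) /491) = 40439 /24790590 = 0.00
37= 37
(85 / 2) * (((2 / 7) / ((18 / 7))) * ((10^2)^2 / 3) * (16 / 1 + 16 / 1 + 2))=14450000 / 27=535185.19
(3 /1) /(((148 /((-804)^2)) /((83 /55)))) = 40239396 /2035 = 19773.66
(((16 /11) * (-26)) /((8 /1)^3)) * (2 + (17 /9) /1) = -455 /1584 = -0.29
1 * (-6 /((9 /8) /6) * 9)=-288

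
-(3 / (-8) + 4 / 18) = 11 / 72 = 0.15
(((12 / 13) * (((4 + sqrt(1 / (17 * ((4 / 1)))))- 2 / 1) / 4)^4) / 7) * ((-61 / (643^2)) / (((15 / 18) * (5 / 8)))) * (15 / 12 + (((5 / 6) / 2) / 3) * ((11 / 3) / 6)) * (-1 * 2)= 10553 * sqrt(17) / 28676822640 + 797986201 / 125260361291520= 0.00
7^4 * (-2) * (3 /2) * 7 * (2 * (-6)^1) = 605052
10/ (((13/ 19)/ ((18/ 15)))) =228/ 13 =17.54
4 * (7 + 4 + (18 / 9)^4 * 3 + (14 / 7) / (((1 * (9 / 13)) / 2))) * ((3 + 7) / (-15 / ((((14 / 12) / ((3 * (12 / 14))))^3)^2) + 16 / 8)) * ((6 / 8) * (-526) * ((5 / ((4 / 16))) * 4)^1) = 47607.03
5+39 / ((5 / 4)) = 181 / 5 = 36.20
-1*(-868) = 868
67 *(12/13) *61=49044/13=3772.62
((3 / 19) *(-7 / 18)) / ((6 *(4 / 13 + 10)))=-91 / 91656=-0.00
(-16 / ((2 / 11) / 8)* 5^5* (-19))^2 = 1747240000000000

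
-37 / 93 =-0.40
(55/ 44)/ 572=5/ 2288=0.00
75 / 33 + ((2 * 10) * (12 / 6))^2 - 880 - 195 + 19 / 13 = 75609 / 143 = 528.73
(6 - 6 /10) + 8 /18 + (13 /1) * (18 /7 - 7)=-51.73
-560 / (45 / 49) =-5488 / 9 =-609.78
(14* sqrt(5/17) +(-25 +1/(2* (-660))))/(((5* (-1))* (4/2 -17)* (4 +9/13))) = -0.05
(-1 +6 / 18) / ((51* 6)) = -1 / 459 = -0.00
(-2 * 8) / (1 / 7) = -112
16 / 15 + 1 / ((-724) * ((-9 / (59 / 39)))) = 1355623 / 1270620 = 1.07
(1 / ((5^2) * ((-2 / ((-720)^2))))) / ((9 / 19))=-21888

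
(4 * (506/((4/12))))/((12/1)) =506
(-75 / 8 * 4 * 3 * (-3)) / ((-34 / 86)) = -29025 / 34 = -853.68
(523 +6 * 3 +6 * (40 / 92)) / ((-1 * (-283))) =12503 / 6509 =1.92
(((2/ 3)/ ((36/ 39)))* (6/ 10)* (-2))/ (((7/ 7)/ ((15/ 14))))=-13/ 14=-0.93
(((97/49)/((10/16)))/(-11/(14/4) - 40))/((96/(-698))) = 33853/63420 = 0.53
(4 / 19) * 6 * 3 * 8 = 576 / 19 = 30.32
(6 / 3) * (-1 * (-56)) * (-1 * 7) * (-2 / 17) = 92.24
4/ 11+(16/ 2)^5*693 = 249790468/ 11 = 22708224.36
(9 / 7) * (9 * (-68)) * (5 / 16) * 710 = -174583.93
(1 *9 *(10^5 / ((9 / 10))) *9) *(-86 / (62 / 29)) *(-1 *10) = 112230000000 / 31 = 3620322580.65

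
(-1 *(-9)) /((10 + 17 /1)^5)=1 /1594323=0.00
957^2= 915849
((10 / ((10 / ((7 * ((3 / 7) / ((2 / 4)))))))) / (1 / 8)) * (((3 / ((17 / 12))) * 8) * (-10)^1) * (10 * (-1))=81317.65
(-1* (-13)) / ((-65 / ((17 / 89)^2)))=-0.01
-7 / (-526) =7 / 526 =0.01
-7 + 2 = -5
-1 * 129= -129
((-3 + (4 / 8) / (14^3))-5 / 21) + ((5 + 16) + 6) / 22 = -2.01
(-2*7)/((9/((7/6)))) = -49/27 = -1.81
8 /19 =0.42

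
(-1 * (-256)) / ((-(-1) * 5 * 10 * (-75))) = -128 / 1875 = -0.07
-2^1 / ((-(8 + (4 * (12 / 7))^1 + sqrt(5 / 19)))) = 27664 / 205259-98 * sqrt(95) / 205259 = 0.13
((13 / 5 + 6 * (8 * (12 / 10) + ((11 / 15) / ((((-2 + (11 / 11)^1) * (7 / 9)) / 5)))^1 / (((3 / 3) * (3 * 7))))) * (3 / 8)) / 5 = 43257 / 9800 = 4.41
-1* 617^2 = -380689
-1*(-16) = 16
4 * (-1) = -4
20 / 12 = 5 / 3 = 1.67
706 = 706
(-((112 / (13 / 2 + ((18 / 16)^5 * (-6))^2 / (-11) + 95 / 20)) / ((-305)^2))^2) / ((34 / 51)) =-54685372806511965765632 / 9742891451793671824229266875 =-0.00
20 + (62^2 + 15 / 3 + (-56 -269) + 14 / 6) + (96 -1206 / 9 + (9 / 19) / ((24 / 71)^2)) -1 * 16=12755155 / 3648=3496.48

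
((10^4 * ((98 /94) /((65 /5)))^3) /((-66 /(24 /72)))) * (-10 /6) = 2941225000 /67745441907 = 0.04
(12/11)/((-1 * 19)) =-12/209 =-0.06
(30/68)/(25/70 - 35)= -21/1649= -0.01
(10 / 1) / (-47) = -10 / 47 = -0.21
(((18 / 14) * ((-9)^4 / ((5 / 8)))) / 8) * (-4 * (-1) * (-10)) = -472392 / 7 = -67484.57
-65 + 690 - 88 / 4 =603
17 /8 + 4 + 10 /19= 1011 /152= 6.65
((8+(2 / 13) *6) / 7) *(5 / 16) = 145 / 364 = 0.40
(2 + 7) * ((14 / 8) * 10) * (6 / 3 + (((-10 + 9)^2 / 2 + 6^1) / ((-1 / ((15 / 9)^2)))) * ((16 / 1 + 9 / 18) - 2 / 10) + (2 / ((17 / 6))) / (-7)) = -6263345 / 136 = -46054.01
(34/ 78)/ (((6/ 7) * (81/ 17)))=2023/ 18954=0.11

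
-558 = -558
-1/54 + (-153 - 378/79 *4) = -172.16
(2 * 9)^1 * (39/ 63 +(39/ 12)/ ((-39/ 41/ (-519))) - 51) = 434163/ 14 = 31011.64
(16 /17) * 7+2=146 /17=8.59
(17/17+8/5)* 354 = 4602/5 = 920.40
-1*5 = -5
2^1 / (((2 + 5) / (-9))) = -18 / 7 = -2.57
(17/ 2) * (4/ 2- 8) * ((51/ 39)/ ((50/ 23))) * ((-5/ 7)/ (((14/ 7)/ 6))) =59823/ 910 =65.74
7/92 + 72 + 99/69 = 73.51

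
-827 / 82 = -10.09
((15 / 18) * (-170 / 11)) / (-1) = 425 / 33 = 12.88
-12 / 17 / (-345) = 4 / 1955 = 0.00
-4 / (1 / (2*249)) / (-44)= 45.27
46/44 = 23/22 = 1.05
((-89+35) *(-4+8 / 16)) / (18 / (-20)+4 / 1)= 1890 / 31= 60.97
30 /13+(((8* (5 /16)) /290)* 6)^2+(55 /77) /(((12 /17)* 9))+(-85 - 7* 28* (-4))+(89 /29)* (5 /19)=55139698895 /78520806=702.23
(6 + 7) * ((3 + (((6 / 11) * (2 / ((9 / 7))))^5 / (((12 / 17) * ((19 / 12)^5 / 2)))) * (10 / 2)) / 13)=4337999195801 / 1196334660147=3.63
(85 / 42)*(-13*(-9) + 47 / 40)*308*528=38893756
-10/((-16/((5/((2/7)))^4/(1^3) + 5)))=7503525/128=58621.29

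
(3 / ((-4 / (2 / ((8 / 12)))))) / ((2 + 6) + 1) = -1 / 4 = -0.25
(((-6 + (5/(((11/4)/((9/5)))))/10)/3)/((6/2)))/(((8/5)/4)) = -52/33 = -1.58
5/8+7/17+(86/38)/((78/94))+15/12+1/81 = 13676881/2720952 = 5.03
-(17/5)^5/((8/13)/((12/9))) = -18458141/18750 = -984.43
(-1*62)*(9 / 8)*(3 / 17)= -837 / 68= -12.31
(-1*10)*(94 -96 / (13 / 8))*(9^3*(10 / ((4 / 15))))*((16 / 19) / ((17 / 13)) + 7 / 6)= -72584980875 / 4199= -17286254.08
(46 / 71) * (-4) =-184 / 71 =-2.59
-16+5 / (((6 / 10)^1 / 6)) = 34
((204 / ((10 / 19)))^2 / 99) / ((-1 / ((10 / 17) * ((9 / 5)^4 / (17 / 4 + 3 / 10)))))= -1288475424 / 625625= -2059.50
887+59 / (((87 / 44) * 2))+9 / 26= 2040925 / 2262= 902.27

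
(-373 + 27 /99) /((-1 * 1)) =372.73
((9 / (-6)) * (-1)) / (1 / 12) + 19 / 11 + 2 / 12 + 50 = 4613 / 66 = 69.89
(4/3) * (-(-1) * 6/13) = 8/13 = 0.62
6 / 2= 3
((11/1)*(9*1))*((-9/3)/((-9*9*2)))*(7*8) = 308/3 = 102.67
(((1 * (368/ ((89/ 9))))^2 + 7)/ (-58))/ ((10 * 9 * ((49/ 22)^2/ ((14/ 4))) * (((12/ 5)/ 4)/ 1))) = -1333999711/ 4254670098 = -0.31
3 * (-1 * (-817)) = 2451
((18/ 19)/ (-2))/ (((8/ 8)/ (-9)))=4.26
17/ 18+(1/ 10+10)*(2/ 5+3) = 35.28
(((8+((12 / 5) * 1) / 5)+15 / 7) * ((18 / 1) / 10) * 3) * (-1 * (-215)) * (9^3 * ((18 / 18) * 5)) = 1573399971 / 35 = 44954284.89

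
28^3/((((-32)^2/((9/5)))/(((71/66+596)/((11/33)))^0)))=3087/80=38.59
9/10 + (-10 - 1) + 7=-3.10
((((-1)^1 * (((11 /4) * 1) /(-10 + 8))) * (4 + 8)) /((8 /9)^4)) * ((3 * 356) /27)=2141073 /2048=1045.45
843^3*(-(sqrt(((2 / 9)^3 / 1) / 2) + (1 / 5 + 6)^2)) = -576822501877 / 25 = -23072900075.08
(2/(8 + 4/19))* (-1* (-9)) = 57/26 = 2.19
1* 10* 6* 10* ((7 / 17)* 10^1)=42000 / 17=2470.59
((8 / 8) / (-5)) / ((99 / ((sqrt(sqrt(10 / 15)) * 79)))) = -79 * 2^(1 / 4) * 3^(3 / 4) / 1485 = -0.14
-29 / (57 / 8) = -232 / 57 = -4.07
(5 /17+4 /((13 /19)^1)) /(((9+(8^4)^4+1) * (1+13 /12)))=8142 /777574623163214825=0.00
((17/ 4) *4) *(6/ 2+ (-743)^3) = -6972930868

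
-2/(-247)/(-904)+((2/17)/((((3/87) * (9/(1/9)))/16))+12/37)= 5678162891/5688150156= 1.00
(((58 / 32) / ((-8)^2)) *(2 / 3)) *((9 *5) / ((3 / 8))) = 145 / 64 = 2.27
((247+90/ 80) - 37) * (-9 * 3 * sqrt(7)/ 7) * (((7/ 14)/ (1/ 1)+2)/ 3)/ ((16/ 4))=-76005 * sqrt(7)/ 448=-448.86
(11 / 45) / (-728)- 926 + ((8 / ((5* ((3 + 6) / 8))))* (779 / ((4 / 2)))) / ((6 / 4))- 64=-12200413 / 19656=-620.70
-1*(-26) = 26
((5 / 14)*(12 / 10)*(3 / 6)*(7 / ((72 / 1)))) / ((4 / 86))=43 / 96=0.45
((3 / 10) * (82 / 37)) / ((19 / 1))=123 / 3515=0.03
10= 10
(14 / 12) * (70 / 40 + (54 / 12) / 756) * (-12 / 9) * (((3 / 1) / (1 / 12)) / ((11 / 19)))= -5605 / 33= -169.85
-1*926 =-926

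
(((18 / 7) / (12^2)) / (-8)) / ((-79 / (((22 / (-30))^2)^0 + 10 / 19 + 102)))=0.00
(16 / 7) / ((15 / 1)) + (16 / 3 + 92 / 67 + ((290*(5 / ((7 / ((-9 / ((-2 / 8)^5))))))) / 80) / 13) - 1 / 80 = 179734755 / 97552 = 1842.45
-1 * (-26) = 26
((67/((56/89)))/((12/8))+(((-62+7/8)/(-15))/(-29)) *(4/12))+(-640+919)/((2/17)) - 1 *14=19718943/8120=2428.44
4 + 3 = 7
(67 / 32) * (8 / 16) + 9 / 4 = 211 / 64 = 3.30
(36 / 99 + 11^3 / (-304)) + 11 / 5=-30341 / 16720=-1.81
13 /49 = 0.27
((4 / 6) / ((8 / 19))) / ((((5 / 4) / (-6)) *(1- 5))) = 19 / 10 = 1.90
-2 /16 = -1 /8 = -0.12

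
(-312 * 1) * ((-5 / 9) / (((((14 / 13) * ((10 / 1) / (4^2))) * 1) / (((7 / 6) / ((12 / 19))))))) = 12844 / 27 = 475.70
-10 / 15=-2 / 3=-0.67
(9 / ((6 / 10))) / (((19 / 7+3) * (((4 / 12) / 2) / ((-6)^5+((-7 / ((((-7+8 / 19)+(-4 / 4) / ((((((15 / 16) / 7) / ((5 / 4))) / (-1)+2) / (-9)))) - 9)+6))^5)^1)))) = -78801551900256025071 / 643957704512896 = -122370.70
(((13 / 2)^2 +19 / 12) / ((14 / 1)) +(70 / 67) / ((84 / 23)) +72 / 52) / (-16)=-351307 / 1170624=-0.30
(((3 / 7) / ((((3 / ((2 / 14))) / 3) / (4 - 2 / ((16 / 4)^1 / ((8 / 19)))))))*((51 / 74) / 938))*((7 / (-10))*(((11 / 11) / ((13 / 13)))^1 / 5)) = -1377 / 57698725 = -0.00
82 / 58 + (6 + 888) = 25967 / 29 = 895.41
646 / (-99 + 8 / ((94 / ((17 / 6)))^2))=-25686252 / 3936149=-6.53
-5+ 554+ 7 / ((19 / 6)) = 10473 / 19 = 551.21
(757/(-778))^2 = 573049/605284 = 0.95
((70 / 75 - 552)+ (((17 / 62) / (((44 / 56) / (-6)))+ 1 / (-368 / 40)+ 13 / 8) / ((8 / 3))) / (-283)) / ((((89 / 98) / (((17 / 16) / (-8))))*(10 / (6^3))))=8803004689012527 / 5057066009600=1740.73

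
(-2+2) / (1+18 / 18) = 0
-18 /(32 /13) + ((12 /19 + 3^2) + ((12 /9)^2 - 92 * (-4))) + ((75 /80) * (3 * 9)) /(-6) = 2013029 /5472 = 367.88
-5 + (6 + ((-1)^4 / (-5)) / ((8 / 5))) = 7 / 8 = 0.88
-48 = -48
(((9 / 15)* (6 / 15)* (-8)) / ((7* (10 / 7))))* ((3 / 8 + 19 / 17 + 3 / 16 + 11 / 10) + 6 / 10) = -13791 / 21250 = -0.65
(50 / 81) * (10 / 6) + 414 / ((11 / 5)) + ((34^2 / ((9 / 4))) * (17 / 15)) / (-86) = 104847304 / 574695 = 182.44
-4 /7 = -0.57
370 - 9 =361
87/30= 2.90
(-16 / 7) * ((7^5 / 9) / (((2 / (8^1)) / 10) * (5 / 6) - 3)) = 1432.76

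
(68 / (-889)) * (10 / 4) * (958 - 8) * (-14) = 323000 / 127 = 2543.31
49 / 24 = 2.04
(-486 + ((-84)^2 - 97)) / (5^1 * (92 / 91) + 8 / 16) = 1178086 / 1011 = 1165.27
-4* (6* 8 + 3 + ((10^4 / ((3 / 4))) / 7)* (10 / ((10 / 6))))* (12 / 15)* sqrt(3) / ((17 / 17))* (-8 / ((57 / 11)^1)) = 98229.99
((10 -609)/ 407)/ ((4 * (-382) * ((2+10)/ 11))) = 599/ 678432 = 0.00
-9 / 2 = -4.50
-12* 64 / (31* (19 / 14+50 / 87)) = -935424 / 72943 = -12.82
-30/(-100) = 3/10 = 0.30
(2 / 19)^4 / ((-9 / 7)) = -112 / 1172889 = -0.00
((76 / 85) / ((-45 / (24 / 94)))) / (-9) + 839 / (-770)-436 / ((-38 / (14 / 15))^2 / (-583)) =4565038904497 / 29983234050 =152.25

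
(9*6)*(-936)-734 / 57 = -2881742 / 57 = -50556.88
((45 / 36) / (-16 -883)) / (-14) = 0.00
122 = 122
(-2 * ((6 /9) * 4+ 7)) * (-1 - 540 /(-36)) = -812 /3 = -270.67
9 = 9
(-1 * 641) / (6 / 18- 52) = 12.41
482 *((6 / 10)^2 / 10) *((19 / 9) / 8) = 4579 / 1000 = 4.58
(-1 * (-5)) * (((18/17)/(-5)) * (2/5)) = -36/85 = -0.42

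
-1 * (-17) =17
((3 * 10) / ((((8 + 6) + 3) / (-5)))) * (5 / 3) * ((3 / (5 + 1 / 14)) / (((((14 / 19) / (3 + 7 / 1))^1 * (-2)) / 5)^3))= 40189453125 / 118286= 339765.09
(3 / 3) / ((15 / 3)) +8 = 8.20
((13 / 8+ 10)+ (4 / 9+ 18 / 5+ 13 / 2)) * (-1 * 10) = -7981 / 36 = -221.69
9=9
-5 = -5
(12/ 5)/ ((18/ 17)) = 34/ 15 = 2.27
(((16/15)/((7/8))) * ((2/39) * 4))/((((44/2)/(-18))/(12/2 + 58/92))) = -31232/23023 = -1.36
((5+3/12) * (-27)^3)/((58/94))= -19427121/116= -167475.18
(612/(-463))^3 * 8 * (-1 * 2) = 3667534848/99252847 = 36.95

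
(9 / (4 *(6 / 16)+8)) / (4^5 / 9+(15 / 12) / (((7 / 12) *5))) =1134 / 136705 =0.01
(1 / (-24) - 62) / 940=-1489 / 22560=-0.07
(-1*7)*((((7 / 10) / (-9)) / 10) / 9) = 49 / 8100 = 0.01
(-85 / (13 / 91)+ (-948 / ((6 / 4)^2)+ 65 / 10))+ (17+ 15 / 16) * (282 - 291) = -56221 / 48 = -1171.27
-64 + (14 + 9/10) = -491/10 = -49.10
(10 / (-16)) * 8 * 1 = -5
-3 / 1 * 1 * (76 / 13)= -228 / 13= -17.54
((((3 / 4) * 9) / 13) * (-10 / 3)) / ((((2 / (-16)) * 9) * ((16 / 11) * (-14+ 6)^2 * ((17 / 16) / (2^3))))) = 55 / 442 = 0.12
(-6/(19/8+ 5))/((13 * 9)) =-16/2301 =-0.01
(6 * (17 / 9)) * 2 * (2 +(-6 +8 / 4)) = -136 / 3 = -45.33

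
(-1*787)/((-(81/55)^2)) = 2380675/6561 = 362.85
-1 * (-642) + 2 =644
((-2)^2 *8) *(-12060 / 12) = -32160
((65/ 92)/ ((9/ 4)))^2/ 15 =845/ 128547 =0.01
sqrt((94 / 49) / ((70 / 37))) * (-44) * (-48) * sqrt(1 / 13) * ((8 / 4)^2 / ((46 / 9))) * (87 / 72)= 45936 * sqrt(791245) / 73255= 557.79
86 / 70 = 43 / 35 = 1.23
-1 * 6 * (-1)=6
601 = 601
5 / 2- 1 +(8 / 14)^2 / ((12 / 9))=171 / 98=1.74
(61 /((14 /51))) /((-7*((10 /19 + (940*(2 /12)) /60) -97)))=531981 /1572949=0.34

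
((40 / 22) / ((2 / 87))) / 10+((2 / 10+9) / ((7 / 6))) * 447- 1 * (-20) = 3552.82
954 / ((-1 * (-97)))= 9.84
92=92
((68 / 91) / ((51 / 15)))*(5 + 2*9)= 460 / 91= 5.05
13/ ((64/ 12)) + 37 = 631/ 16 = 39.44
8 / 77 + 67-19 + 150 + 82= 21568 / 77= 280.10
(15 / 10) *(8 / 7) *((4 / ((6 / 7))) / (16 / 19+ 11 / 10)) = 1520 / 369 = 4.12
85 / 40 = 17 / 8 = 2.12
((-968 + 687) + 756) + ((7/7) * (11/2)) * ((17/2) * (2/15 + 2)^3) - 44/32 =25043107/27000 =927.52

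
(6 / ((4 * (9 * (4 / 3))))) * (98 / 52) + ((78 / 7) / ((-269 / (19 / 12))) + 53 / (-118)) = -6450935 / 23108176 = -0.28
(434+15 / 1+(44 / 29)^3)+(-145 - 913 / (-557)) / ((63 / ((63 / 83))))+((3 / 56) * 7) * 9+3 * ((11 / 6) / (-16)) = 16373390674867 / 36080891488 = 453.80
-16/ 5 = -3.20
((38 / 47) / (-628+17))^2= 1444 / 824666089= 0.00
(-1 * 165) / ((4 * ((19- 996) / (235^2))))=9112125 / 3908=2331.66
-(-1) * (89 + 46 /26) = 1180 /13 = 90.77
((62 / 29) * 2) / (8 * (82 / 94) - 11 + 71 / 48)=-9024 / 5365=-1.68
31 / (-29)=-1.07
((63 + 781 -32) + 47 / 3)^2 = 6165289 / 9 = 685032.11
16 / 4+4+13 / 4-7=17 / 4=4.25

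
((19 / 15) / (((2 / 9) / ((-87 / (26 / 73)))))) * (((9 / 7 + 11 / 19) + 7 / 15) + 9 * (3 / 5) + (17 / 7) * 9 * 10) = -1433655687 / 4550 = -315089.16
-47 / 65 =-0.72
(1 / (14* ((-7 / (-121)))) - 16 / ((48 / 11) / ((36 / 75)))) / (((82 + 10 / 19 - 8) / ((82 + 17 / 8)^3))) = -2484597739767 / 592076800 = -4196.41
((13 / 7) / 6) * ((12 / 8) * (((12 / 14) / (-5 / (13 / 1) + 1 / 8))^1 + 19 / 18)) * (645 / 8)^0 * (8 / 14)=-3679 / 6174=-0.60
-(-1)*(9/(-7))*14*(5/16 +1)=-189/8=-23.62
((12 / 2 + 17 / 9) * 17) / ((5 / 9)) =1207 / 5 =241.40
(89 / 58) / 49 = 89 / 2842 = 0.03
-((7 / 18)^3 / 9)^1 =-343 / 52488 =-0.01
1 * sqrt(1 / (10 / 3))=sqrt(30) / 10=0.55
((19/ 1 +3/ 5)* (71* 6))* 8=333984/ 5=66796.80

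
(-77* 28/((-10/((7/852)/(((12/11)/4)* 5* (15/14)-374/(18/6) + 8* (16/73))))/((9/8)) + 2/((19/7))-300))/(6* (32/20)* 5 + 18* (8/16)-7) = -3626573643/11026100413775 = -0.00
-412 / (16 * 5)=-103 / 20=-5.15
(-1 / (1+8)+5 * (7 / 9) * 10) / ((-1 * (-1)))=349 / 9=38.78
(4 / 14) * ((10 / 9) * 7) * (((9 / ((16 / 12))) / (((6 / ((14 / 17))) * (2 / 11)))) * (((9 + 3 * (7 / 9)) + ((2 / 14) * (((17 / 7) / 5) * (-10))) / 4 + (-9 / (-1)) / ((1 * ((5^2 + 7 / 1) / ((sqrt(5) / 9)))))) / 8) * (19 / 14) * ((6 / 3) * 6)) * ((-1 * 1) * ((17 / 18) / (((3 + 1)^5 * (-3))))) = 1045 * sqrt(5) / 4718592 + 3428645 / 43352064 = 0.08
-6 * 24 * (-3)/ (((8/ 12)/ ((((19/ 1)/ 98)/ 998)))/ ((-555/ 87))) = -569430/ 709079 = -0.80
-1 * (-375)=375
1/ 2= 0.50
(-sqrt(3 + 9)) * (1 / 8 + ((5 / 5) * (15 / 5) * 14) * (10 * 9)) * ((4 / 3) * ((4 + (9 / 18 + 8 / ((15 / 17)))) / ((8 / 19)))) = -233853653 * sqrt(3) / 720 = -562564.46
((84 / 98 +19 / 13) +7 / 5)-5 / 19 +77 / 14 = 154841 / 17290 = 8.96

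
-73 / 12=-6.08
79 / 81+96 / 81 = 175 / 81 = 2.16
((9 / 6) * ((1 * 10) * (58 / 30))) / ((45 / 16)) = 10.31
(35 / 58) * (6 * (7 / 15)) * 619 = 30331 / 29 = 1045.90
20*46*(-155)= -142600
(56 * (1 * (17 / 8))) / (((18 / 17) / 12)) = 4046 / 3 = 1348.67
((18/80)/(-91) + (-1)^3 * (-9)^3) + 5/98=18576157/25480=729.05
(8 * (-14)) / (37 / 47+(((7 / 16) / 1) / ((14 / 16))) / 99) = -1042272 / 7373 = -141.36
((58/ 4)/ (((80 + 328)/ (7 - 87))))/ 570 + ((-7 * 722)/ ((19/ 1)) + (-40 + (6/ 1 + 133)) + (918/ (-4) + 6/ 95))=-303278/ 765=-396.44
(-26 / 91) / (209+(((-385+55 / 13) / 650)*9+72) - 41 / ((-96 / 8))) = -4056 / 3962735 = -0.00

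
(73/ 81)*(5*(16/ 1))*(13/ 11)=75920/ 891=85.21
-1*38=-38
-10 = -10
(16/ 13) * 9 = 144/ 13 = 11.08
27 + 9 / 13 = 27.69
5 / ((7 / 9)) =45 / 7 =6.43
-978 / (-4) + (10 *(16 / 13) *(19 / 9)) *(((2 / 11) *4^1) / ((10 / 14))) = 697439 / 2574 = 270.96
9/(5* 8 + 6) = 9/46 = 0.20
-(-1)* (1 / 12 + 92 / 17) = 1121 / 204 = 5.50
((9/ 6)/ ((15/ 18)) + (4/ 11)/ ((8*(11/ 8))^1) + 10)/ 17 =7159/ 10285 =0.70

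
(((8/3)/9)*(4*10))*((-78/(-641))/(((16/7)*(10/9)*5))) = 0.11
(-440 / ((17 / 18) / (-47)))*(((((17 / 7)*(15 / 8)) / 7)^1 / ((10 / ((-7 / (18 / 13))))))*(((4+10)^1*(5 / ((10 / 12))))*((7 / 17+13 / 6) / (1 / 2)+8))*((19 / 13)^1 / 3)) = -65912330 / 17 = -3877195.88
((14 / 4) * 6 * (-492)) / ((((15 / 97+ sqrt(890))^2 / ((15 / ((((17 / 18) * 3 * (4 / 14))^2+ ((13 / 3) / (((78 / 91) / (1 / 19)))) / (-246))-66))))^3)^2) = -40972311642567827179536751820586003346613841337580878468580604490416627146607149667015461714116608 / 13442903893082293864846225033280965902989446828472918091470672422682198539487274886213972499998548171860859619140625+ 85318950529667113233163700140304422536662356227707891697333002699247763963134484509982892556288 * sqrt(890) / 13442903893082293864846225033280965902989446828472918091470672422682198539487274886213972499998548171860859619140625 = -0.00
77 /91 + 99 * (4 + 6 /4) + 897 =37501 /26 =1442.35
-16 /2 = -8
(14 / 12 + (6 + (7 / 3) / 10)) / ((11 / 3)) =111 / 55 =2.02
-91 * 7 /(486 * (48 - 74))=49 /972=0.05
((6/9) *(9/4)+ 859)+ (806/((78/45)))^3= 201090971/2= 100545485.50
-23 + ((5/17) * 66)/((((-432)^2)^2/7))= -2269658381951/98680799232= -23.00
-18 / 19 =-0.95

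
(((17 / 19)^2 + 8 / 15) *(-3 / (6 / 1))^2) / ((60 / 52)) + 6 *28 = 168.29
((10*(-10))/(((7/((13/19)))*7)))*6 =-7800/931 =-8.38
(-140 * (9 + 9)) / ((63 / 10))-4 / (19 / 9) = -7636 / 19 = -401.89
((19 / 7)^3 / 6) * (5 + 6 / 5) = 212629 / 10290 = 20.66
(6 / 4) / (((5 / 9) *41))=27 / 410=0.07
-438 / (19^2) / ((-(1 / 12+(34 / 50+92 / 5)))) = 131400 / 2075389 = 0.06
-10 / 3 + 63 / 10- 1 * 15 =-12.03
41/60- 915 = -54859/60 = -914.32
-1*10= -10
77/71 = 1.08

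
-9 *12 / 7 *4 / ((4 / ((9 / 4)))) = -243 / 7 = -34.71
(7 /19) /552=0.00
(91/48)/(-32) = -91/1536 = -0.06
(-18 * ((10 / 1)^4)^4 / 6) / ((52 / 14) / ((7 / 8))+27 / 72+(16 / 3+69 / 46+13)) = -35280000000000000000 / 28757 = -1226831727927113.40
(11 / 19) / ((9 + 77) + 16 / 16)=11 / 1653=0.01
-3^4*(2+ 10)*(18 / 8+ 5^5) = -3039687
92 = 92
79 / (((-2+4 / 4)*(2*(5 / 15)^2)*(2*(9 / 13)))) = -1027 / 4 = -256.75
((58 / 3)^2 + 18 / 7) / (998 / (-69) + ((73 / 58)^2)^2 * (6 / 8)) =-4936979810944 / 165047467809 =-29.91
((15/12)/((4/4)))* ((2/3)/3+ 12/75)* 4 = 86/45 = 1.91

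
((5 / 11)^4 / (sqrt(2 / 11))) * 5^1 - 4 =-4 + 3125 * sqrt(22) / 29282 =-3.50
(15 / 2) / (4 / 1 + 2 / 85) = 425 / 228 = 1.86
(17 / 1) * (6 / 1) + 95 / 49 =5093 / 49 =103.94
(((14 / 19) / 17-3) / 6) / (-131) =955 / 253878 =0.00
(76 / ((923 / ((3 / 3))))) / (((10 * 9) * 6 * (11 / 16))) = 304 / 1370655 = 0.00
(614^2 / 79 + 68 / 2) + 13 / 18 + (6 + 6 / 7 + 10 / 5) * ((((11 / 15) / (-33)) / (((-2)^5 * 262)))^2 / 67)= 12675225073127503249 / 2636923345459200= 4806.82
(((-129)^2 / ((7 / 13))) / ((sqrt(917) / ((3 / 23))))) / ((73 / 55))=35694945 * sqrt(917) / 10777501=100.29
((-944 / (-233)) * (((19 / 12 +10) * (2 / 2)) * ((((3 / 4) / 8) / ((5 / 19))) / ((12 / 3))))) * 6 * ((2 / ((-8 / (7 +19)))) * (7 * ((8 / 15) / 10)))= -14179529 / 233000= -60.86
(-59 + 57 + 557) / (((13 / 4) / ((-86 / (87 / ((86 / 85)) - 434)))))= 16419120 / 389077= 42.20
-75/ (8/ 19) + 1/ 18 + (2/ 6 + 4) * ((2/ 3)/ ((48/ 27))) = -1588/ 9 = -176.44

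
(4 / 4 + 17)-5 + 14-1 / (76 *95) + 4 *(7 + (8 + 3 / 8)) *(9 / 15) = 461357 / 7220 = 63.90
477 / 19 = 25.11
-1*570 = -570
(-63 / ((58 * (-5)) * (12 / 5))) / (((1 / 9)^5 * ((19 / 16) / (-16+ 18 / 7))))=-33303636 / 551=-60442.17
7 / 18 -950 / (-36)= 241 / 9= 26.78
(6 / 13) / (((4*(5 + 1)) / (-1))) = -1 / 52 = -0.02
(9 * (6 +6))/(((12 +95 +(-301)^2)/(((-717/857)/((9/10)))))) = -7170/6478063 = -0.00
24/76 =6/19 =0.32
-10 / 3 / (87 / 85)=-850 / 261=-3.26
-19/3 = -6.33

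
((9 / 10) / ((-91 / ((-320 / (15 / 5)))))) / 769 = 96 / 69979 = 0.00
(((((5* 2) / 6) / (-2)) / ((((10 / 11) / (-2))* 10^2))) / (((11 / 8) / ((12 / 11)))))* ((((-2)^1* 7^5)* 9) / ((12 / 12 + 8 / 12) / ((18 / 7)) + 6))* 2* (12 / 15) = -522764928 / 493625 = -1059.03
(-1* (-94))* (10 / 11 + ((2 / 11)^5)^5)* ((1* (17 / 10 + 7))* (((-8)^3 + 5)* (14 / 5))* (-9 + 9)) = 0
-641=-641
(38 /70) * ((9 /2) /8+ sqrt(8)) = 171 /560+ 38 * sqrt(2) /35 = 1.84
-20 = -20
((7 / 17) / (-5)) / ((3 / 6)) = -14 / 85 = -0.16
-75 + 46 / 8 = -277 / 4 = -69.25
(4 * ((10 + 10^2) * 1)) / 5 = 88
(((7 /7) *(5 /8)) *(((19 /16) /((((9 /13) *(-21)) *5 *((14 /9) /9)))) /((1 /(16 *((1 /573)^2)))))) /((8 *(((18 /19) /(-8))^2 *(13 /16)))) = -13718 /434379267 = -0.00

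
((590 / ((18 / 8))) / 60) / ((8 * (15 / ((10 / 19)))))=0.02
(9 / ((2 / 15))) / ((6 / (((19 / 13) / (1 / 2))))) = 855 / 26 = 32.88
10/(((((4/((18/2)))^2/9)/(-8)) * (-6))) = 1215/2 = 607.50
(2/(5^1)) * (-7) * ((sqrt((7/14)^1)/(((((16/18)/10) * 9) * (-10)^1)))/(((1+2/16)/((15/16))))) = 7 * sqrt(2)/48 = 0.21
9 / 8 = 1.12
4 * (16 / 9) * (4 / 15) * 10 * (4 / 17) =2048 / 459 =4.46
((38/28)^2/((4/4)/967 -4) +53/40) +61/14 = 39575909/7579320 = 5.22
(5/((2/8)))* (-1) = -20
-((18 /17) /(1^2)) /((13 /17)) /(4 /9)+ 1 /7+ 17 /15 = -5021 /2730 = -1.84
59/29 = 2.03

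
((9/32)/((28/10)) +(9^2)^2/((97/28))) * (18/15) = 246916647/108640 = 2272.80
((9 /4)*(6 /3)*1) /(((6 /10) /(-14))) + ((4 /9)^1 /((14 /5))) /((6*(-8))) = -158765 /1512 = -105.00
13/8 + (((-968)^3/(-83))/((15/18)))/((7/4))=174151570309/23240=7493613.18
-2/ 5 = -0.40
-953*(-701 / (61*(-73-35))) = -668053 / 6588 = -101.40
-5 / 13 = -0.38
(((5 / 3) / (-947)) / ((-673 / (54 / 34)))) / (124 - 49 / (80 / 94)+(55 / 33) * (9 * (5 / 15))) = 1800 / 30954529339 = 0.00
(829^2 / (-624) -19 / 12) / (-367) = 688229 / 229008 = 3.01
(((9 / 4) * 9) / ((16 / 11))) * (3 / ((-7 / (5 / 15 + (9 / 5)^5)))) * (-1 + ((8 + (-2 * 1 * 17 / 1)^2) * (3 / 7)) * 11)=-629459.33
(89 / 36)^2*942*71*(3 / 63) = 88295387 / 4536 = 19465.47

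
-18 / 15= -1.20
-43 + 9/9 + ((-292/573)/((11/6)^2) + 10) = -743056/23111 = -32.15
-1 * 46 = -46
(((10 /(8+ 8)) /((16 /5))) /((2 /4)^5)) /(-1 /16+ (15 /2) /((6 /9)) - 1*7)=100 /67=1.49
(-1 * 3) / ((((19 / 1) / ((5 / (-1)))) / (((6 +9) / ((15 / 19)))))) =15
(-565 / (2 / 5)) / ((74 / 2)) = -2825 / 74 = -38.18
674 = 674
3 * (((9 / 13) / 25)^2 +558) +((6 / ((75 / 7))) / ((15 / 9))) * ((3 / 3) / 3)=176828323 / 105625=1674.11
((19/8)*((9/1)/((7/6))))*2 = 513/14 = 36.64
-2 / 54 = -1 / 27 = -0.04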